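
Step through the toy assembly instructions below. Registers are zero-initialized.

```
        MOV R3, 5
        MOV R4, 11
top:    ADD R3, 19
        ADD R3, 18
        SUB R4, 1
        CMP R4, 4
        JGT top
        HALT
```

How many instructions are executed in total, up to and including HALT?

after MOV R3, 5: R3=5
after MOV R4, 11: R4=11
after ADD R3, 19: R3=5+19=24
after ADD R3, 18: R3=24+18=42
after SUB R4, 1: R4=11-1=10
CMP R4, 4  (cmp 10,4)
JGT top: taken
after ADD R3, 19: R3=42+19=61
after ADD R3, 18: R3=61+18=79
after SUB R4, 1: R4=10-1=9
CMP R4, 4  (cmp 9,4)
JGT top: taken
after ADD R3, 19: R3=79+19=98
after ADD R3, 18: R3=98+18=116
after SUB R4, 1: R4=9-1=8
CMP R4, 4  (cmp 8,4)
JGT top: taken
after ADD R3, 19: R3=116+19=135
after ADD R3, 18: R3=135+18=153
after SUB R4, 1: R4=8-1=7
CMP R4, 4  (cmp 7,4)
JGT top: taken
after ADD R3, 19: R3=153+19=172
after ADD R3, 18: R3=172+18=190
after SUB R4, 1: R4=7-1=6
CMP R4, 4  (cmp 6,4)
JGT top: taken
after ADD R3, 19: R3=190+19=209
after ADD R3, 18: R3=209+18=227
after SUB R4, 1: R4=6-1=5
CMP R4, 4  (cmp 5,4)
JGT top: taken
after ADD R3, 19: R3=227+19=246
after ADD R3, 18: R3=246+18=264
after SUB R4, 1: R4=5-1=4
CMP R4, 4  (cmp 4,4)
JGT top: not taken
halt.
Total executed instructions: 38.

38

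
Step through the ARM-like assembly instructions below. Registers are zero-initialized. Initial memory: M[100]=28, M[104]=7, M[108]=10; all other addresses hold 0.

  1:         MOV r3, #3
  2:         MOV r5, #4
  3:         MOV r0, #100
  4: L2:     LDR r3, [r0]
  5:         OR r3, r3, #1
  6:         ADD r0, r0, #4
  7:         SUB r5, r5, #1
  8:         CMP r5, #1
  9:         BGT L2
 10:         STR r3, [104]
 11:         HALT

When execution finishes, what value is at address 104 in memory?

after MOV r3, #3: r3=3
after MOV r5, #4: r5=4
after MOV r0, #100: r0=100
after LDR r3, [r0]: r3=M[100]=28
after OR r3, r3, #1: r3=28|1=29
after ADD r0, r0, #4: r0=100+4=104
after SUB r5, r5, #1: r5=4-1=3
CMP r5, #1  (cmp 3,1)
BGT L2: taken
after LDR r3, [r0]: r3=M[104]=7
after OR r3, r3, #1: r3=7|1=7
after ADD r0, r0, #4: r0=104+4=108
after SUB r5, r5, #1: r5=3-1=2
CMP r5, #1  (cmp 2,1)
BGT L2: taken
after LDR r3, [r0]: r3=M[108]=10
after OR r3, r3, #1: r3=10|1=11
after ADD r0, r0, #4: r0=108+4=112
after SUB r5, r5, #1: r5=2-1=1
CMP r5, #1  (cmp 1,1)
BGT L2: not taken
STR r3, [104] → M[104]=11
halt.

11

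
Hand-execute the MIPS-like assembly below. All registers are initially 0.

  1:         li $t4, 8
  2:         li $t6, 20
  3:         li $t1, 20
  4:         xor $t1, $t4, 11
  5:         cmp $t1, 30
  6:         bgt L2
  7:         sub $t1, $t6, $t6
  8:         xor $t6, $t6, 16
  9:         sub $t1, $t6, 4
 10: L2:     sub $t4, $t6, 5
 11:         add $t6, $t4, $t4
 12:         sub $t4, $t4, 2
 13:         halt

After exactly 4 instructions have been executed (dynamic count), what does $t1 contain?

$t4=8
$t6=20
$t1=20
$t1=8^11=3
After step 4: $t1 = 3.

3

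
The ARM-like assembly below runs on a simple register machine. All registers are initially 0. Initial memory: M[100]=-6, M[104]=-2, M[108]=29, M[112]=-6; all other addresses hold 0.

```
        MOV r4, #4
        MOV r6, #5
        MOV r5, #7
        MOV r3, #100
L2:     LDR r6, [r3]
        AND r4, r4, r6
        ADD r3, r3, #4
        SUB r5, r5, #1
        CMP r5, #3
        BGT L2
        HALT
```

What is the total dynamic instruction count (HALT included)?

29

MOV r4, #4 → r4=4
MOV r6, #5 → r6=5
MOV r5, #7 → r5=7
MOV r3, #100 → r3=100
LDR r6, [r3] → r6=M[100]=-6
AND r4, r4, r6 → r4=4&(-6)=0
ADD r3, r3, #4 → r3=100+4=104
SUB r5, r5, #1 → r5=7-1=6
CMP r5, #3  (cmp 6,3)
BGT L2: taken
LDR r6, [r3] → r6=M[104]=-2
AND r4, r4, r6 → r4=0&(-2)=0
ADD r3, r3, #4 → r3=104+4=108
SUB r5, r5, #1 → r5=6-1=5
CMP r5, #3  (cmp 5,3)
BGT L2: taken
LDR r6, [r3] → r6=M[108]=29
AND r4, r4, r6 → r4=0&29=0
ADD r3, r3, #4 → r3=108+4=112
SUB r5, r5, #1 → r5=5-1=4
CMP r5, #3  (cmp 4,3)
BGT L2: taken
LDR r6, [r3] → r6=M[112]=-6
AND r4, r4, r6 → r4=0&(-6)=0
ADD r3, r3, #4 → r3=112+4=116
SUB r5, r5, #1 → r5=4-1=3
CMP r5, #3  (cmp 3,3)
BGT L2: not taken
halt.
Total executed instructions: 29.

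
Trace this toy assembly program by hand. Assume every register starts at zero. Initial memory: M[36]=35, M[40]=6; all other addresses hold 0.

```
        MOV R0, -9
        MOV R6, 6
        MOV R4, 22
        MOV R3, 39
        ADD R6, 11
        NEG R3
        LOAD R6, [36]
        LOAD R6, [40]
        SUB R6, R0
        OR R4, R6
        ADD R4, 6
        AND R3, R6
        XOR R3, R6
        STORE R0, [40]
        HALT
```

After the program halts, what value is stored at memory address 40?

R0=-9
R6=6
R4=22
R3=39
R6=6+11=17
R3=-(39)=-39
R6=M[36]=35
R6=M[40]=6
R6=6-(-9)=15
R4=22|15=31
R4=31+6=37
R3=(-39)&15=9
R3=9^15=6
STORE R0, [40] → M[40]=-9
halt.

-9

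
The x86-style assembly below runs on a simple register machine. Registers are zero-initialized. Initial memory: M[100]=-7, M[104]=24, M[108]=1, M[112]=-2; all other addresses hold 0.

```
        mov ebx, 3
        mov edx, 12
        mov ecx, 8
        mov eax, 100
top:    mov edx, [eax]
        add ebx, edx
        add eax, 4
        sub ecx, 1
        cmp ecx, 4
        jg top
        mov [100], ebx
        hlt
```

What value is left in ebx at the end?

19

mov ebx, 3 → ebx=3
mov edx, 12 → edx=12
mov ecx, 8 → ecx=8
mov eax, 100 → eax=100
mov edx, [eax] → edx=M[100]=-7
add ebx, edx → ebx=3+(-7)=-4
add eax, 4 → eax=100+4=104
sub ecx, 1 → ecx=8-1=7
cmp ecx, 4  (cmp 7,4)
jg top: taken
mov edx, [eax] → edx=M[104]=24
add ebx, edx → ebx=(-4)+24=20
add eax, 4 → eax=104+4=108
sub ecx, 1 → ecx=7-1=6
cmp ecx, 4  (cmp 6,4)
jg top: taken
mov edx, [eax] → edx=M[108]=1
add ebx, edx → ebx=20+1=21
add eax, 4 → eax=108+4=112
sub ecx, 1 → ecx=6-1=5
cmp ecx, 4  (cmp 5,4)
jg top: taken
mov edx, [eax] → edx=M[112]=-2
add ebx, edx → ebx=21+(-2)=19
add eax, 4 → eax=112+4=116
sub ecx, 1 → ecx=5-1=4
cmp ecx, 4  (cmp 4,4)
jg top: not taken
mov [100], ebx → M[100]=19
halt.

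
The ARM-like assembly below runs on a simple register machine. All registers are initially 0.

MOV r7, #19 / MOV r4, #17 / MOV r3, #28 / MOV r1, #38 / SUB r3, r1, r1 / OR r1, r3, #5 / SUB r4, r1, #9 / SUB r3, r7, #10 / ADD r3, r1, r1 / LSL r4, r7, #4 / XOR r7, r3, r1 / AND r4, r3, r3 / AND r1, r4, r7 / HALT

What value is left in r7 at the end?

15

after MOV r7, #19: r7=19
after MOV r4, #17: r4=17
after MOV r3, #28: r3=28
after MOV r1, #38: r1=38
after SUB r3, r1, r1: r3=38-38=0
after OR r1, r3, #5: r1=0|5=5
after SUB r4, r1, #9: r4=5-9=-4
after SUB r3, r7, #10: r3=19-10=9
after ADD r3, r1, r1: r3=5+5=10
after LSL r4, r7, #4: r4=19<<4=304
after XOR r7, r3, r1: r7=10^5=15
after AND r4, r3, r3: r4=10&10=10
after AND r1, r4, r7: r1=10&15=10
halt.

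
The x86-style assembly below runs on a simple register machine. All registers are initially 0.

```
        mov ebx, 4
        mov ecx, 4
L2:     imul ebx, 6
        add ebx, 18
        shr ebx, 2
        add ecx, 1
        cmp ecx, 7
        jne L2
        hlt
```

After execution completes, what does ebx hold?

after mov ebx, 4: ebx=4
after mov ecx, 4: ecx=4
after imul ebx, 6: ebx=4*6=24
after add ebx, 18: ebx=24+18=42
after shr ebx, 2: ebx=42>>2=10
after add ecx, 1: ecx=4+1=5
cmp ecx, 7  (cmp 5,7)
jne L2: taken
after imul ebx, 6: ebx=10*6=60
after add ebx, 18: ebx=60+18=78
after shr ebx, 2: ebx=78>>2=19
after add ecx, 1: ecx=5+1=6
cmp ecx, 7  (cmp 6,7)
jne L2: taken
after imul ebx, 6: ebx=19*6=114
after add ebx, 18: ebx=114+18=132
after shr ebx, 2: ebx=132>>2=33
after add ecx, 1: ecx=6+1=7
cmp ecx, 7  (cmp 7,7)
jne L2: not taken
halt.

33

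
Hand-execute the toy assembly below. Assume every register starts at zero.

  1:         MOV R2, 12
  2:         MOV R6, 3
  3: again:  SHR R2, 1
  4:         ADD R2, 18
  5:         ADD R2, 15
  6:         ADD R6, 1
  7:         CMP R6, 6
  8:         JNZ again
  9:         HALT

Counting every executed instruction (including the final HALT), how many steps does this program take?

R2=12
R6=3
R2=12>>1=6
R2=6+18=24
R2=24+15=39
R6=3+1=4
CMP R6, 6  (cmp 4,6)
JNZ again: taken
R2=39>>1=19
R2=19+18=37
R2=37+15=52
R6=4+1=5
CMP R6, 6  (cmp 5,6)
JNZ again: taken
R2=52>>1=26
R2=26+18=44
R2=44+15=59
R6=5+1=6
CMP R6, 6  (cmp 6,6)
JNZ again: not taken
halt.
Total executed instructions: 21.

21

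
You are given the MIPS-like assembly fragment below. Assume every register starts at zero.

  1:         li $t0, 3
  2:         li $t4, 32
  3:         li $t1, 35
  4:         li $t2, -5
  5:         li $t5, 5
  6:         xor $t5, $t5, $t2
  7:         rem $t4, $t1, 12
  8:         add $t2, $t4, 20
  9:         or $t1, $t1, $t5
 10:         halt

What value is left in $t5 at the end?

after li $t0, 3: $t0=3
after li $t4, 32: $t4=32
after li $t1, 35: $t1=35
after li $t2, -5: $t2=-5
after li $t5, 5: $t5=5
after xor $t5, $t5, $t2: $t5=5^(-5)=-2
after rem $t4, $t1, 12: $t4=35%12=11
after add $t2, $t4, 20: $t2=11+20=31
after or $t1, $t1, $t5: $t1=35|(-2)=-1
halt.

-2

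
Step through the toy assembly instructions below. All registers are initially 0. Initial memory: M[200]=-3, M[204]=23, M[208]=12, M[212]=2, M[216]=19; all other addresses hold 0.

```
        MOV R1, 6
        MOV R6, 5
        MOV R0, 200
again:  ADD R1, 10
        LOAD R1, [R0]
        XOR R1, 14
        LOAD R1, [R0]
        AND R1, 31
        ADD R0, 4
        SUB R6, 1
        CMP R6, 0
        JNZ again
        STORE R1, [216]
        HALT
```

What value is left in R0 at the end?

220

R1=6
R6=5
R0=200
R1=6+10=16
R1=M[200]=-3
R1=(-3)^14=-13
R1=M[200]=-3
R1=(-3)&31=29
R0=200+4=204
R6=5-1=4
CMP R6, 0  (cmp 4,0)
JNZ again: taken
R1=29+10=39
R1=M[204]=23
R1=23^14=25
R1=M[204]=23
R1=23&31=23
R0=204+4=208
R6=4-1=3
CMP R6, 0  (cmp 3,0)
JNZ again: taken
R1=23+10=33
R1=M[208]=12
R1=12^14=2
R1=M[208]=12
R1=12&31=12
R0=208+4=212
R6=3-1=2
CMP R6, 0  (cmp 2,0)
JNZ again: taken
R1=12+10=22
R1=M[212]=2
R1=2^14=12
R1=M[212]=2
R1=2&31=2
R0=212+4=216
R6=2-1=1
CMP R6, 0  (cmp 1,0)
JNZ again: taken
R1=2+10=12
R1=M[216]=19
R1=19^14=29
R1=M[216]=19
R1=19&31=19
R0=216+4=220
R6=1-1=0
CMP R6, 0  (cmp 0,0)
JNZ again: not taken
STORE R1, [216] → M[216]=19
halt.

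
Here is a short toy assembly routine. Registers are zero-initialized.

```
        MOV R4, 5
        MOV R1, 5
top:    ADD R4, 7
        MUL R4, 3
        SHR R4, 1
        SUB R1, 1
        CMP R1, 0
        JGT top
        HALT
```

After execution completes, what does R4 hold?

174

MOV R4, 5 → R4=5
MOV R1, 5 → R1=5
ADD R4, 7 → R4=5+7=12
MUL R4, 3 → R4=12*3=36
SHR R4, 1 → R4=36>>1=18
SUB R1, 1 → R1=5-1=4
CMP R1, 0  (cmp 4,0)
JGT top: taken
ADD R4, 7 → R4=18+7=25
MUL R4, 3 → R4=25*3=75
SHR R4, 1 → R4=75>>1=37
SUB R1, 1 → R1=4-1=3
CMP R1, 0  (cmp 3,0)
JGT top: taken
ADD R4, 7 → R4=37+7=44
MUL R4, 3 → R4=44*3=132
SHR R4, 1 → R4=132>>1=66
SUB R1, 1 → R1=3-1=2
CMP R1, 0  (cmp 2,0)
JGT top: taken
ADD R4, 7 → R4=66+7=73
MUL R4, 3 → R4=73*3=219
SHR R4, 1 → R4=219>>1=109
SUB R1, 1 → R1=2-1=1
CMP R1, 0  (cmp 1,0)
JGT top: taken
ADD R4, 7 → R4=109+7=116
MUL R4, 3 → R4=116*3=348
SHR R4, 1 → R4=348>>1=174
SUB R1, 1 → R1=1-1=0
CMP R1, 0  (cmp 0,0)
JGT top: not taken
halt.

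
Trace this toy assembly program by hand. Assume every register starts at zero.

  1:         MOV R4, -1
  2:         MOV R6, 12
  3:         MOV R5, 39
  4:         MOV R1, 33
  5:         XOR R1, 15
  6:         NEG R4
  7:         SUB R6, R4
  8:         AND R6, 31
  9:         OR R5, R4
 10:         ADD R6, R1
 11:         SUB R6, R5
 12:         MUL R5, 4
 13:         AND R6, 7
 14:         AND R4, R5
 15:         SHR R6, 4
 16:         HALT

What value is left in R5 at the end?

156

R4=-1
R6=12
R5=39
R1=33
R1=33^15=46
R4=-(-1)=1
R6=12-1=11
R6=11&31=11
R5=39|1=39
R6=11+46=57
R6=57-39=18
R5=39*4=156
R6=18&7=2
R4=1&156=0
R6=2>>4=0
halt.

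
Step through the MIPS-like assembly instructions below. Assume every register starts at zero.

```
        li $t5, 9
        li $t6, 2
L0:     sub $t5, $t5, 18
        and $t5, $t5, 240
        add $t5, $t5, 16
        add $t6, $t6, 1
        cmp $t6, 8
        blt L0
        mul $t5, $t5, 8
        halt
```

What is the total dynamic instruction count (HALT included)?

40

li $t5, 9 → $t5=9
li $t6, 2 → $t6=2
sub $t5, $t5, 18 → $t5=9-18=-9
and $t5, $t5, 240 → $t5=(-9)&240=240
add $t5, $t5, 16 → $t5=240+16=256
add $t6, $t6, 1 → $t6=2+1=3
cmp $t6, 8  (cmp 3,8)
blt L0: taken
sub $t5, $t5, 18 → $t5=256-18=238
and $t5, $t5, 240 → $t5=238&240=224
add $t5, $t5, 16 → $t5=224+16=240
add $t6, $t6, 1 → $t6=3+1=4
cmp $t6, 8  (cmp 4,8)
blt L0: taken
sub $t5, $t5, 18 → $t5=240-18=222
and $t5, $t5, 240 → $t5=222&240=208
add $t5, $t5, 16 → $t5=208+16=224
add $t6, $t6, 1 → $t6=4+1=5
cmp $t6, 8  (cmp 5,8)
blt L0: taken
sub $t5, $t5, 18 → $t5=224-18=206
and $t5, $t5, 240 → $t5=206&240=192
add $t5, $t5, 16 → $t5=192+16=208
add $t6, $t6, 1 → $t6=5+1=6
cmp $t6, 8  (cmp 6,8)
blt L0: taken
sub $t5, $t5, 18 → $t5=208-18=190
and $t5, $t5, 240 → $t5=190&240=176
add $t5, $t5, 16 → $t5=176+16=192
add $t6, $t6, 1 → $t6=6+1=7
cmp $t6, 8  (cmp 7,8)
blt L0: taken
sub $t5, $t5, 18 → $t5=192-18=174
and $t5, $t5, 240 → $t5=174&240=160
add $t5, $t5, 16 → $t5=160+16=176
add $t6, $t6, 1 → $t6=7+1=8
cmp $t6, 8  (cmp 8,8)
blt L0: not taken
mul $t5, $t5, 8 → $t5=176*8=1408
halt.
Total executed instructions: 40.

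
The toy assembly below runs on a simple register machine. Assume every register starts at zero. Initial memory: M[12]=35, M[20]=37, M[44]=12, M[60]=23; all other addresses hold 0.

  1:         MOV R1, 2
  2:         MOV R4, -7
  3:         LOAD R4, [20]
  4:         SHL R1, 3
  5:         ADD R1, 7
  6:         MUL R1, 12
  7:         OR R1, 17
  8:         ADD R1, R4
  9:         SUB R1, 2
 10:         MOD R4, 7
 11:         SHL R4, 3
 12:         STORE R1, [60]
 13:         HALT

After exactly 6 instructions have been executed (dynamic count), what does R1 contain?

276

MOV R1, 2 → R1=2
MOV R4, -7 → R4=-7
LOAD R4, [20] → R4=M[20]=37
SHL R1, 3 → R1=2<<3=16
ADD R1, 7 → R1=16+7=23
MUL R1, 12 → R1=23*12=276
After step 6: R1 = 276.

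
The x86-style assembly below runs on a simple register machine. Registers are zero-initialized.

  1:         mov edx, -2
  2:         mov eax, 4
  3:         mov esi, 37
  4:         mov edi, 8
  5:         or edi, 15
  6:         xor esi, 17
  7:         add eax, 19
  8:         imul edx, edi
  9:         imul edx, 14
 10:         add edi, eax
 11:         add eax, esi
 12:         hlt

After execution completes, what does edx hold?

-420

edx=-2
eax=4
esi=37
edi=8
edi=8|15=15
esi=37^17=52
eax=4+19=23
edx=(-2)*15=-30
edx=(-30)*14=-420
edi=15+23=38
eax=23+52=75
halt.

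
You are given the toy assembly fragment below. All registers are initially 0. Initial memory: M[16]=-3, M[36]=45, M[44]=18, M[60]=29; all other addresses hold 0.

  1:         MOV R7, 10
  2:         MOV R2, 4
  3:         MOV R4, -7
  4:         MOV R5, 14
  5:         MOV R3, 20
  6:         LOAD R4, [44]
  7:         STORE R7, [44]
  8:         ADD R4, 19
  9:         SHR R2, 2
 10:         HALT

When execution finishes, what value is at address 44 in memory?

10

after MOV R7, 10: R7=10
after MOV R2, 4: R2=4
after MOV R4, -7: R4=-7
after MOV R5, 14: R5=14
after MOV R3, 20: R3=20
after LOAD R4, [44]: R4=M[44]=18
STORE R7, [44] → M[44]=10
after ADD R4, 19: R4=18+19=37
after SHR R2, 2: R2=4>>2=1
halt.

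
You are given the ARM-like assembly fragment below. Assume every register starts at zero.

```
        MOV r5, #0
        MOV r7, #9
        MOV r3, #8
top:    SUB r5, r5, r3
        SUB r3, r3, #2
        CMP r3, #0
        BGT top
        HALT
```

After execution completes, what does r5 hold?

MOV r5, #0 → r5=0
MOV r7, #9 → r7=9
MOV r3, #8 → r3=8
SUB r5, r5, r3 → r5=0-8=-8
SUB r3, r3, #2 → r3=8-2=6
CMP r3, #0  (cmp 6,0)
BGT top: taken
SUB r5, r5, r3 → r5=(-8)-6=-14
SUB r3, r3, #2 → r3=6-2=4
CMP r3, #0  (cmp 4,0)
BGT top: taken
SUB r5, r5, r3 → r5=(-14)-4=-18
SUB r3, r3, #2 → r3=4-2=2
CMP r3, #0  (cmp 2,0)
BGT top: taken
SUB r5, r5, r3 → r5=(-18)-2=-20
SUB r3, r3, #2 → r3=2-2=0
CMP r3, #0  (cmp 0,0)
BGT top: not taken
halt.

-20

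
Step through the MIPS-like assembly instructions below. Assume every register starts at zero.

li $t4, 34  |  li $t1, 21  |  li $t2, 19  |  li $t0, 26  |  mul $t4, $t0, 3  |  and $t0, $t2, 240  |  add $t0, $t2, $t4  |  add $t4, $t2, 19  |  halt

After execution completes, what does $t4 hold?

$t4=34
$t1=21
$t2=19
$t0=26
$t4=26*3=78
$t0=19&240=16
$t0=19+78=97
$t4=19+19=38
halt.

38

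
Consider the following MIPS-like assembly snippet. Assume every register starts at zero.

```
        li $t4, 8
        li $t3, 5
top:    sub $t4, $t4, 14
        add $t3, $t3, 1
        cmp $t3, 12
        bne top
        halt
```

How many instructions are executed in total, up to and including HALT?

$t4=8
$t3=5
$t4=8-14=-6
$t3=5+1=6
cmp $t3, 12  (cmp 6,12)
bne top: taken
$t4=(-6)-14=-20
$t3=6+1=7
cmp $t3, 12  (cmp 7,12)
bne top: taken
$t4=(-20)-14=-34
$t3=7+1=8
cmp $t3, 12  (cmp 8,12)
bne top: taken
$t4=(-34)-14=-48
$t3=8+1=9
cmp $t3, 12  (cmp 9,12)
bne top: taken
$t4=(-48)-14=-62
$t3=9+1=10
cmp $t3, 12  (cmp 10,12)
bne top: taken
$t4=(-62)-14=-76
$t3=10+1=11
cmp $t3, 12  (cmp 11,12)
bne top: taken
$t4=(-76)-14=-90
$t3=11+1=12
cmp $t3, 12  (cmp 12,12)
bne top: not taken
halt.
Total executed instructions: 31.

31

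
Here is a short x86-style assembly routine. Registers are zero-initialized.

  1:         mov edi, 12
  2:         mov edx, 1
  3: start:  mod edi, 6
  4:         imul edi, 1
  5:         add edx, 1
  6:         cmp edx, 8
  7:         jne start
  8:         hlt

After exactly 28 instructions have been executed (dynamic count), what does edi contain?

mov edi, 12 → edi=12
mov edx, 1 → edx=1
mod edi, 6 → edi=12%6=0
imul edi, 1 → edi=0*1=0
add edx, 1 → edx=1+1=2
cmp edx, 8  (cmp 2,8)
jne start: taken
mod edi, 6 → edi=0%6=0
imul edi, 1 → edi=0*1=0
add edx, 1 → edx=2+1=3
cmp edx, 8  (cmp 3,8)
jne start: taken
mod edi, 6 → edi=0%6=0
imul edi, 1 → edi=0*1=0
add edx, 1 → edx=3+1=4
cmp edx, 8  (cmp 4,8)
jne start: taken
mod edi, 6 → edi=0%6=0
imul edi, 1 → edi=0*1=0
add edx, 1 → edx=4+1=5
cmp edx, 8  (cmp 5,8)
jne start: taken
mod edi, 6 → edi=0%6=0
imul edi, 1 → edi=0*1=0
add edx, 1 → edx=5+1=6
cmp edx, 8  (cmp 6,8)
jne start: taken
mod edi, 6 → edi=0%6=0
After step 28: edi = 0.

0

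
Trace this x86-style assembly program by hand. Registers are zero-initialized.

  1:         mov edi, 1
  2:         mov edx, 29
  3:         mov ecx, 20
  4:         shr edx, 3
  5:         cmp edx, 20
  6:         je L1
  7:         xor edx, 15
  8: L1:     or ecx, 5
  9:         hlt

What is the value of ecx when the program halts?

after mov edi, 1: edi=1
after mov edx, 29: edx=29
after mov ecx, 20: ecx=20
after shr edx, 3: edx=29>>3=3
cmp edx, 20  (cmp 3,20)
je L1: not taken
after xor edx, 15: edx=3^15=12
after or ecx, 5: ecx=20|5=21
halt.

21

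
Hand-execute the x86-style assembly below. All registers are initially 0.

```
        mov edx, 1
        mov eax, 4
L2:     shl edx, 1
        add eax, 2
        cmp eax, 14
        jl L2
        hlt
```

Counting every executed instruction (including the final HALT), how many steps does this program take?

23

after mov edx, 1: edx=1
after mov eax, 4: eax=4
after shl edx, 1: edx=1<<1=2
after add eax, 2: eax=4+2=6
cmp eax, 14  (cmp 6,14)
jl L2: taken
after shl edx, 1: edx=2<<1=4
after add eax, 2: eax=6+2=8
cmp eax, 14  (cmp 8,14)
jl L2: taken
after shl edx, 1: edx=4<<1=8
after add eax, 2: eax=8+2=10
cmp eax, 14  (cmp 10,14)
jl L2: taken
after shl edx, 1: edx=8<<1=16
after add eax, 2: eax=10+2=12
cmp eax, 14  (cmp 12,14)
jl L2: taken
after shl edx, 1: edx=16<<1=32
after add eax, 2: eax=12+2=14
cmp eax, 14  (cmp 14,14)
jl L2: not taken
halt.
Total executed instructions: 23.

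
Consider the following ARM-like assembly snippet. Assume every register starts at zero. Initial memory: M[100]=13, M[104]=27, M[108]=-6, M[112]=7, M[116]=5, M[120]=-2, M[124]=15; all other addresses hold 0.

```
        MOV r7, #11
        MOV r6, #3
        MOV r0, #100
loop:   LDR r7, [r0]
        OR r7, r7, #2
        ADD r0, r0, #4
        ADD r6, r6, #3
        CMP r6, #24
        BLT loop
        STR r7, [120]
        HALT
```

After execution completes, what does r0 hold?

128

MOV r7, #11 → r7=11
MOV r6, #3 → r6=3
MOV r0, #100 → r0=100
LDR r7, [r0] → r7=M[100]=13
OR r7, r7, #2 → r7=13|2=15
ADD r0, r0, #4 → r0=100+4=104
ADD r6, r6, #3 → r6=3+3=6
CMP r6, #24  (cmp 6,24)
BLT loop: taken
LDR r7, [r0] → r7=M[104]=27
OR r7, r7, #2 → r7=27|2=27
ADD r0, r0, #4 → r0=104+4=108
ADD r6, r6, #3 → r6=6+3=9
CMP r6, #24  (cmp 9,24)
BLT loop: taken
LDR r7, [r0] → r7=M[108]=-6
OR r7, r7, #2 → r7=(-6)|2=-6
ADD r0, r0, #4 → r0=108+4=112
ADD r6, r6, #3 → r6=9+3=12
CMP r6, #24  (cmp 12,24)
BLT loop: taken
LDR r7, [r0] → r7=M[112]=7
OR r7, r7, #2 → r7=7|2=7
ADD r0, r0, #4 → r0=112+4=116
ADD r6, r6, #3 → r6=12+3=15
CMP r6, #24  (cmp 15,24)
BLT loop: taken
LDR r7, [r0] → r7=M[116]=5
OR r7, r7, #2 → r7=5|2=7
ADD r0, r0, #4 → r0=116+4=120
ADD r6, r6, #3 → r6=15+3=18
CMP r6, #24  (cmp 18,24)
BLT loop: taken
LDR r7, [r0] → r7=M[120]=-2
OR r7, r7, #2 → r7=(-2)|2=-2
ADD r0, r0, #4 → r0=120+4=124
ADD r6, r6, #3 → r6=18+3=21
CMP r6, #24  (cmp 21,24)
BLT loop: taken
LDR r7, [r0] → r7=M[124]=15
OR r7, r7, #2 → r7=15|2=15
ADD r0, r0, #4 → r0=124+4=128
ADD r6, r6, #3 → r6=21+3=24
CMP r6, #24  (cmp 24,24)
BLT loop: not taken
STR r7, [120] → M[120]=15
halt.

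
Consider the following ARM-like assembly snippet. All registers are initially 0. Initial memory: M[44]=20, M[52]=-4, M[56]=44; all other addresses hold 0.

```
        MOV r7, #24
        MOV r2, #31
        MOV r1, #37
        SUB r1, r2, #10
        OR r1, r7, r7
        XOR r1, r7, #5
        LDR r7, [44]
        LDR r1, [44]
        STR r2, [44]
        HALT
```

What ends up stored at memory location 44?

after MOV r7, #24: r7=24
after MOV r2, #31: r2=31
after MOV r1, #37: r1=37
after SUB r1, r2, #10: r1=31-10=21
after OR r1, r7, r7: r1=24|24=24
after XOR r1, r7, #5: r1=24^5=29
after LDR r7, [44]: r7=M[44]=20
after LDR r1, [44]: r1=M[44]=20
STR r2, [44] → M[44]=31
halt.

31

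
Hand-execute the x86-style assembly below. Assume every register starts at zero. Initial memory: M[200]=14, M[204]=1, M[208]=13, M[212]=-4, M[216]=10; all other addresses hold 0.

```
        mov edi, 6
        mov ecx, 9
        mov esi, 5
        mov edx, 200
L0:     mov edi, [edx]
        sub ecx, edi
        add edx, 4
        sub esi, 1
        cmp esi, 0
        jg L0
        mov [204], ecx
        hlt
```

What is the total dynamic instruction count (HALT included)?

mov edi, 6 → edi=6
mov ecx, 9 → ecx=9
mov esi, 5 → esi=5
mov edx, 200 → edx=200
mov edi, [edx] → edi=M[200]=14
sub ecx, edi → ecx=9-14=-5
add edx, 4 → edx=200+4=204
sub esi, 1 → esi=5-1=4
cmp esi, 0  (cmp 4,0)
jg L0: taken
mov edi, [edx] → edi=M[204]=1
sub ecx, edi → ecx=(-5)-1=-6
add edx, 4 → edx=204+4=208
sub esi, 1 → esi=4-1=3
cmp esi, 0  (cmp 3,0)
jg L0: taken
mov edi, [edx] → edi=M[208]=13
sub ecx, edi → ecx=(-6)-13=-19
add edx, 4 → edx=208+4=212
sub esi, 1 → esi=3-1=2
cmp esi, 0  (cmp 2,0)
jg L0: taken
mov edi, [edx] → edi=M[212]=-4
sub ecx, edi → ecx=(-19)-(-4)=-15
add edx, 4 → edx=212+4=216
sub esi, 1 → esi=2-1=1
cmp esi, 0  (cmp 1,0)
jg L0: taken
mov edi, [edx] → edi=M[216]=10
sub ecx, edi → ecx=(-15)-10=-25
add edx, 4 → edx=216+4=220
sub esi, 1 → esi=1-1=0
cmp esi, 0  (cmp 0,0)
jg L0: not taken
mov [204], ecx → M[204]=-25
halt.
Total executed instructions: 36.

36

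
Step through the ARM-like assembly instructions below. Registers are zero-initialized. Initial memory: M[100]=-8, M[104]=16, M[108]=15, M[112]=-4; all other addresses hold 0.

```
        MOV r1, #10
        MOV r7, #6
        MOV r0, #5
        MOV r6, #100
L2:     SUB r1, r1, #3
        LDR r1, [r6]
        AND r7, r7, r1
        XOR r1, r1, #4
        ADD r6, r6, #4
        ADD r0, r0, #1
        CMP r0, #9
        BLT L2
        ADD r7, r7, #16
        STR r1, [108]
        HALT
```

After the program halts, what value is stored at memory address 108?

after MOV r1, #10: r1=10
after MOV r7, #6: r7=6
after MOV r0, #5: r0=5
after MOV r6, #100: r6=100
after SUB r1, r1, #3: r1=10-3=7
after LDR r1, [r6]: r1=M[100]=-8
after AND r7, r7, r1: r7=6&(-8)=0
after XOR r1, r1, #4: r1=(-8)^4=-4
after ADD r6, r6, #4: r6=100+4=104
after ADD r0, r0, #1: r0=5+1=6
CMP r0, #9  (cmp 6,9)
BLT L2: taken
after SUB r1, r1, #3: r1=(-4)-3=-7
after LDR r1, [r6]: r1=M[104]=16
after AND r7, r7, r1: r7=0&16=0
after XOR r1, r1, #4: r1=16^4=20
after ADD r6, r6, #4: r6=104+4=108
after ADD r0, r0, #1: r0=6+1=7
CMP r0, #9  (cmp 7,9)
BLT L2: taken
after SUB r1, r1, #3: r1=20-3=17
after LDR r1, [r6]: r1=M[108]=15
after AND r7, r7, r1: r7=0&15=0
after XOR r1, r1, #4: r1=15^4=11
after ADD r6, r6, #4: r6=108+4=112
after ADD r0, r0, #1: r0=7+1=8
CMP r0, #9  (cmp 8,9)
BLT L2: taken
after SUB r1, r1, #3: r1=11-3=8
after LDR r1, [r6]: r1=M[112]=-4
after AND r7, r7, r1: r7=0&(-4)=0
after XOR r1, r1, #4: r1=(-4)^4=-8
after ADD r6, r6, #4: r6=112+4=116
after ADD r0, r0, #1: r0=8+1=9
CMP r0, #9  (cmp 9,9)
BLT L2: not taken
after ADD r7, r7, #16: r7=0+16=16
STR r1, [108] → M[108]=-8
halt.

-8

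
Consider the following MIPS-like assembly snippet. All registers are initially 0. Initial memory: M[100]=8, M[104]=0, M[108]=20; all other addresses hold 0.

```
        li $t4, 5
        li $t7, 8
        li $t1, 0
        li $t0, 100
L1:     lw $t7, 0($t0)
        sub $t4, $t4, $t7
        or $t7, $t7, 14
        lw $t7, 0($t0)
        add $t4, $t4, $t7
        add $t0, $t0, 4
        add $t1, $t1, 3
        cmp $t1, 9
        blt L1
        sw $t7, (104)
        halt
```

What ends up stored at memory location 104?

after li $t4, 5: $t4=5
after li $t7, 8: $t7=8
after li $t1, 0: $t1=0
after li $t0, 100: $t0=100
after lw $t7, 0($t0): $t7=M[100]=8
after sub $t4, $t4, $t7: $t4=5-8=-3
after or $t7, $t7, 14: $t7=8|14=14
after lw $t7, 0($t0): $t7=M[100]=8
after add $t4, $t4, $t7: $t4=(-3)+8=5
after add $t0, $t0, 4: $t0=100+4=104
after add $t1, $t1, 3: $t1=0+3=3
cmp $t1, 9  (cmp 3,9)
blt L1: taken
after lw $t7, 0($t0): $t7=M[104]=0
after sub $t4, $t4, $t7: $t4=5-0=5
after or $t7, $t7, 14: $t7=0|14=14
after lw $t7, 0($t0): $t7=M[104]=0
after add $t4, $t4, $t7: $t4=5+0=5
after add $t0, $t0, 4: $t0=104+4=108
after add $t1, $t1, 3: $t1=3+3=6
cmp $t1, 9  (cmp 6,9)
blt L1: taken
after lw $t7, 0($t0): $t7=M[108]=20
after sub $t4, $t4, $t7: $t4=5-20=-15
after or $t7, $t7, 14: $t7=20|14=30
after lw $t7, 0($t0): $t7=M[108]=20
after add $t4, $t4, $t7: $t4=(-15)+20=5
after add $t0, $t0, 4: $t0=108+4=112
after add $t1, $t1, 3: $t1=6+3=9
cmp $t1, 9  (cmp 9,9)
blt L1: not taken
sw $t7, (104) → M[104]=20
halt.

20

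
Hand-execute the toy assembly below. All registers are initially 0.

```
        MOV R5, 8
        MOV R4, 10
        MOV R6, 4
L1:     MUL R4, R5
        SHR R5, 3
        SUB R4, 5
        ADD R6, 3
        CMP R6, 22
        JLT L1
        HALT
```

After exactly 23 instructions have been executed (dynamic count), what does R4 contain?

MOV R5, 8 → R5=8
MOV R4, 10 → R4=10
MOV R6, 4 → R6=4
MUL R4, R5 → R4=10*8=80
SHR R5, 3 → R5=8>>3=1
SUB R4, 5 → R4=80-5=75
ADD R6, 3 → R6=4+3=7
CMP R6, 22  (cmp 7,22)
JLT L1: taken
MUL R4, R5 → R4=75*1=75
SHR R5, 3 → R5=1>>3=0
SUB R4, 5 → R4=75-5=70
ADD R6, 3 → R6=7+3=10
CMP R6, 22  (cmp 10,22)
JLT L1: taken
MUL R4, R5 → R4=70*0=0
SHR R5, 3 → R5=0>>3=0
SUB R4, 5 → R4=0-5=-5
ADD R6, 3 → R6=10+3=13
CMP R6, 22  (cmp 13,22)
JLT L1: taken
MUL R4, R5 → R4=(-5)*0=0
SHR R5, 3 → R5=0>>3=0
After step 23: R4 = 0.

0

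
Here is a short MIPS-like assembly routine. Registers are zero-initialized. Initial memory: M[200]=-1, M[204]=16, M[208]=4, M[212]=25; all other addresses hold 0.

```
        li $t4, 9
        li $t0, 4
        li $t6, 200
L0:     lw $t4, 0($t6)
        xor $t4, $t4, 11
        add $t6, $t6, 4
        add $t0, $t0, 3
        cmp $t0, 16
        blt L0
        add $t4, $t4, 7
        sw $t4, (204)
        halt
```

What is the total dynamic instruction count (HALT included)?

30

after li $t4, 9: $t4=9
after li $t0, 4: $t0=4
after li $t6, 200: $t6=200
after lw $t4, 0($t6): $t4=M[200]=-1
after xor $t4, $t4, 11: $t4=(-1)^11=-12
after add $t6, $t6, 4: $t6=200+4=204
after add $t0, $t0, 3: $t0=4+3=7
cmp $t0, 16  (cmp 7,16)
blt L0: taken
after lw $t4, 0($t6): $t4=M[204]=16
after xor $t4, $t4, 11: $t4=16^11=27
after add $t6, $t6, 4: $t6=204+4=208
after add $t0, $t0, 3: $t0=7+3=10
cmp $t0, 16  (cmp 10,16)
blt L0: taken
after lw $t4, 0($t6): $t4=M[208]=4
after xor $t4, $t4, 11: $t4=4^11=15
after add $t6, $t6, 4: $t6=208+4=212
after add $t0, $t0, 3: $t0=10+3=13
cmp $t0, 16  (cmp 13,16)
blt L0: taken
after lw $t4, 0($t6): $t4=M[212]=25
after xor $t4, $t4, 11: $t4=25^11=18
after add $t6, $t6, 4: $t6=212+4=216
after add $t0, $t0, 3: $t0=13+3=16
cmp $t0, 16  (cmp 16,16)
blt L0: not taken
after add $t4, $t4, 7: $t4=18+7=25
sw $t4, (204) → M[204]=25
halt.
Total executed instructions: 30.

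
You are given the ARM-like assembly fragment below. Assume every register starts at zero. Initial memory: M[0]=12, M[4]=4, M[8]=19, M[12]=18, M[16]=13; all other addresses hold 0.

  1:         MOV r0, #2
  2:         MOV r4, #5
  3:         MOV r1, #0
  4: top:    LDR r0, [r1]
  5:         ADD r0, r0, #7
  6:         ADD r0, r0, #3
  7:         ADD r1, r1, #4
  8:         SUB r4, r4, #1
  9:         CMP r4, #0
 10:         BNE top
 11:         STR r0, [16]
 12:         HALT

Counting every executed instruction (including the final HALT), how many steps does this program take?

after MOV r0, #2: r0=2
after MOV r4, #5: r4=5
after MOV r1, #0: r1=0
after LDR r0, [r1]: r0=M[0]=12
after ADD r0, r0, #7: r0=12+7=19
after ADD r0, r0, #3: r0=19+3=22
after ADD r1, r1, #4: r1=0+4=4
after SUB r4, r4, #1: r4=5-1=4
CMP r4, #0  (cmp 4,0)
BNE top: taken
after LDR r0, [r1]: r0=M[4]=4
after ADD r0, r0, #7: r0=4+7=11
after ADD r0, r0, #3: r0=11+3=14
after ADD r1, r1, #4: r1=4+4=8
after SUB r4, r4, #1: r4=4-1=3
CMP r4, #0  (cmp 3,0)
BNE top: taken
after LDR r0, [r1]: r0=M[8]=19
after ADD r0, r0, #7: r0=19+7=26
after ADD r0, r0, #3: r0=26+3=29
after ADD r1, r1, #4: r1=8+4=12
after SUB r4, r4, #1: r4=3-1=2
CMP r4, #0  (cmp 2,0)
BNE top: taken
after LDR r0, [r1]: r0=M[12]=18
after ADD r0, r0, #7: r0=18+7=25
after ADD r0, r0, #3: r0=25+3=28
after ADD r1, r1, #4: r1=12+4=16
after SUB r4, r4, #1: r4=2-1=1
CMP r4, #0  (cmp 1,0)
BNE top: taken
after LDR r0, [r1]: r0=M[16]=13
after ADD r0, r0, #7: r0=13+7=20
after ADD r0, r0, #3: r0=20+3=23
after ADD r1, r1, #4: r1=16+4=20
after SUB r4, r4, #1: r4=1-1=0
CMP r4, #0  (cmp 0,0)
BNE top: not taken
STR r0, [16] → M[16]=23
halt.
Total executed instructions: 40.

40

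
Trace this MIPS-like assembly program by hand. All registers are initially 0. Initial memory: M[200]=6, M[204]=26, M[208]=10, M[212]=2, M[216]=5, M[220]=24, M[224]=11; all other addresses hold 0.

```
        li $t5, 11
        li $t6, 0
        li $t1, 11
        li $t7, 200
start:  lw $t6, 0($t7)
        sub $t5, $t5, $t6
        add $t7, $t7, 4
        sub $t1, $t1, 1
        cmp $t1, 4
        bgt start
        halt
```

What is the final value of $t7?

228

after li $t5, 11: $t5=11
after li $t6, 0: $t6=0
after li $t1, 11: $t1=11
after li $t7, 200: $t7=200
after lw $t6, 0($t7): $t6=M[200]=6
after sub $t5, $t5, $t6: $t5=11-6=5
after add $t7, $t7, 4: $t7=200+4=204
after sub $t1, $t1, 1: $t1=11-1=10
cmp $t1, 4  (cmp 10,4)
bgt start: taken
after lw $t6, 0($t7): $t6=M[204]=26
after sub $t5, $t5, $t6: $t5=5-26=-21
after add $t7, $t7, 4: $t7=204+4=208
after sub $t1, $t1, 1: $t1=10-1=9
cmp $t1, 4  (cmp 9,4)
bgt start: taken
after lw $t6, 0($t7): $t6=M[208]=10
after sub $t5, $t5, $t6: $t5=(-21)-10=-31
after add $t7, $t7, 4: $t7=208+4=212
after sub $t1, $t1, 1: $t1=9-1=8
cmp $t1, 4  (cmp 8,4)
bgt start: taken
after lw $t6, 0($t7): $t6=M[212]=2
after sub $t5, $t5, $t6: $t5=(-31)-2=-33
after add $t7, $t7, 4: $t7=212+4=216
after sub $t1, $t1, 1: $t1=8-1=7
cmp $t1, 4  (cmp 7,4)
bgt start: taken
after lw $t6, 0($t7): $t6=M[216]=5
after sub $t5, $t5, $t6: $t5=(-33)-5=-38
after add $t7, $t7, 4: $t7=216+4=220
after sub $t1, $t1, 1: $t1=7-1=6
cmp $t1, 4  (cmp 6,4)
bgt start: taken
after lw $t6, 0($t7): $t6=M[220]=24
after sub $t5, $t5, $t6: $t5=(-38)-24=-62
after add $t7, $t7, 4: $t7=220+4=224
after sub $t1, $t1, 1: $t1=6-1=5
cmp $t1, 4  (cmp 5,4)
bgt start: taken
after lw $t6, 0($t7): $t6=M[224]=11
after sub $t5, $t5, $t6: $t5=(-62)-11=-73
after add $t7, $t7, 4: $t7=224+4=228
after sub $t1, $t1, 1: $t1=5-1=4
cmp $t1, 4  (cmp 4,4)
bgt start: not taken
halt.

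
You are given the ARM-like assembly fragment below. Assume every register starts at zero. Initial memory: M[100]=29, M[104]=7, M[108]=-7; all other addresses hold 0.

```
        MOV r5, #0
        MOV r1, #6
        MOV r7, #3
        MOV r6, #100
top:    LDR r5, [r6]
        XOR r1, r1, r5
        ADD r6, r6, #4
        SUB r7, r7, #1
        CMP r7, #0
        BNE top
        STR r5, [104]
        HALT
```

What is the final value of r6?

after MOV r5, #0: r5=0
after MOV r1, #6: r1=6
after MOV r7, #3: r7=3
after MOV r6, #100: r6=100
after LDR r5, [r6]: r5=M[100]=29
after XOR r1, r1, r5: r1=6^29=27
after ADD r6, r6, #4: r6=100+4=104
after SUB r7, r7, #1: r7=3-1=2
CMP r7, #0  (cmp 2,0)
BNE top: taken
after LDR r5, [r6]: r5=M[104]=7
after XOR r1, r1, r5: r1=27^7=28
after ADD r6, r6, #4: r6=104+4=108
after SUB r7, r7, #1: r7=2-1=1
CMP r7, #0  (cmp 1,0)
BNE top: taken
after LDR r5, [r6]: r5=M[108]=-7
after XOR r1, r1, r5: r1=28^(-7)=-27
after ADD r6, r6, #4: r6=108+4=112
after SUB r7, r7, #1: r7=1-1=0
CMP r7, #0  (cmp 0,0)
BNE top: not taken
STR r5, [104] → M[104]=-7
halt.

112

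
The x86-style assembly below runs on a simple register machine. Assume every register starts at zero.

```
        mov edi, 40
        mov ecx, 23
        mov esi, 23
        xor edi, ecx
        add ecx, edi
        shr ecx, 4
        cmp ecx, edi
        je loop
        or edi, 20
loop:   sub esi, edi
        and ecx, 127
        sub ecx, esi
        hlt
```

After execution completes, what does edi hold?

63

after mov edi, 40: edi=40
after mov ecx, 23: ecx=23
after mov esi, 23: esi=23
after xor edi, ecx: edi=40^23=63
after add ecx, edi: ecx=23+63=86
after shr ecx, 4: ecx=86>>4=5
cmp ecx, edi  (cmp 5,63)
je loop: not taken
after or edi, 20: edi=63|20=63
after sub esi, edi: esi=23-63=-40
after and ecx, 127: ecx=5&127=5
after sub ecx, esi: ecx=5-(-40)=45
halt.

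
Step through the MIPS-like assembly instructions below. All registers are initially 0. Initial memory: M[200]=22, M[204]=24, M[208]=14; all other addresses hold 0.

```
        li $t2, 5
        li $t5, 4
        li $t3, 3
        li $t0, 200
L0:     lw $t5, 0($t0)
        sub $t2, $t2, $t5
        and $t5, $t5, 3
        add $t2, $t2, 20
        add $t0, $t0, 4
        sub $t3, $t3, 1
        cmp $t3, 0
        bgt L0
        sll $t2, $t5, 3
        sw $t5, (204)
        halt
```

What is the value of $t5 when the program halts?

2

li $t2, 5 → $t2=5
li $t5, 4 → $t5=4
li $t3, 3 → $t3=3
li $t0, 200 → $t0=200
lw $t5, 0($t0) → $t5=M[200]=22
sub $t2, $t2, $t5 → $t2=5-22=-17
and $t5, $t5, 3 → $t5=22&3=2
add $t2, $t2, 20 → $t2=(-17)+20=3
add $t0, $t0, 4 → $t0=200+4=204
sub $t3, $t3, 1 → $t3=3-1=2
cmp $t3, 0  (cmp 2,0)
bgt L0: taken
lw $t5, 0($t0) → $t5=M[204]=24
sub $t2, $t2, $t5 → $t2=3-24=-21
and $t5, $t5, 3 → $t5=24&3=0
add $t2, $t2, 20 → $t2=(-21)+20=-1
add $t0, $t0, 4 → $t0=204+4=208
sub $t3, $t3, 1 → $t3=2-1=1
cmp $t3, 0  (cmp 1,0)
bgt L0: taken
lw $t5, 0($t0) → $t5=M[208]=14
sub $t2, $t2, $t5 → $t2=(-1)-14=-15
and $t5, $t5, 3 → $t5=14&3=2
add $t2, $t2, 20 → $t2=(-15)+20=5
add $t0, $t0, 4 → $t0=208+4=212
sub $t3, $t3, 1 → $t3=1-1=0
cmp $t3, 0  (cmp 0,0)
bgt L0: not taken
sll $t2, $t5, 3 → $t2=2<<3=16
sw $t5, (204) → M[204]=2
halt.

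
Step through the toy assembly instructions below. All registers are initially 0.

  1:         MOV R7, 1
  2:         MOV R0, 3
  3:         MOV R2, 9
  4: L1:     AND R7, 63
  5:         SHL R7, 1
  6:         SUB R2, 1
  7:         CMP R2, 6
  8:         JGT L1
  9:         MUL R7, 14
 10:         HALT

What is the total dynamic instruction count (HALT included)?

MOV R7, 1 → R7=1
MOV R0, 3 → R0=3
MOV R2, 9 → R2=9
AND R7, 63 → R7=1&63=1
SHL R7, 1 → R7=1<<1=2
SUB R2, 1 → R2=9-1=8
CMP R2, 6  (cmp 8,6)
JGT L1: taken
AND R7, 63 → R7=2&63=2
SHL R7, 1 → R7=2<<1=4
SUB R2, 1 → R2=8-1=7
CMP R2, 6  (cmp 7,6)
JGT L1: taken
AND R7, 63 → R7=4&63=4
SHL R7, 1 → R7=4<<1=8
SUB R2, 1 → R2=7-1=6
CMP R2, 6  (cmp 6,6)
JGT L1: not taken
MUL R7, 14 → R7=8*14=112
halt.
Total executed instructions: 20.

20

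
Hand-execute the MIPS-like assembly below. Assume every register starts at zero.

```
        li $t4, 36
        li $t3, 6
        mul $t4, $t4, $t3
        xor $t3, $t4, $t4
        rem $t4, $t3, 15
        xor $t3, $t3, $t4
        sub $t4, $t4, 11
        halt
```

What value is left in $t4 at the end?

$t4=36
$t3=6
$t4=36*6=216
$t3=216^216=0
$t4=0%15=0
$t3=0^0=0
$t4=0-11=-11
halt.

-11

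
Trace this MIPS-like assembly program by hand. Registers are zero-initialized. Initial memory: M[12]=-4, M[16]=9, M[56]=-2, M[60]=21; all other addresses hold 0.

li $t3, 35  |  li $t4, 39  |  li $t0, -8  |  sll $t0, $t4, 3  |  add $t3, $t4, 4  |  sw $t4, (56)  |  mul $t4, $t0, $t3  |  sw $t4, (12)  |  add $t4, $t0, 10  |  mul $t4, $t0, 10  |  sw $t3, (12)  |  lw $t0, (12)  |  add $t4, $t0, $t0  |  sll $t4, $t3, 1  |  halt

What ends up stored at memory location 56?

after li $t3, 35: $t3=35
after li $t4, 39: $t4=39
after li $t0, -8: $t0=-8
after sll $t0, $t4, 3: $t0=39<<3=312
after add $t3, $t4, 4: $t3=39+4=43
sw $t4, (56) → M[56]=39
after mul $t4, $t0, $t3: $t4=312*43=13416
sw $t4, (12) → M[12]=13416
after add $t4, $t0, 10: $t4=312+10=322
after mul $t4, $t0, 10: $t4=312*10=3120
sw $t3, (12) → M[12]=43
after lw $t0, (12): $t0=M[12]=43
after add $t4, $t0, $t0: $t4=43+43=86
after sll $t4, $t3, 1: $t4=43<<1=86
halt.

39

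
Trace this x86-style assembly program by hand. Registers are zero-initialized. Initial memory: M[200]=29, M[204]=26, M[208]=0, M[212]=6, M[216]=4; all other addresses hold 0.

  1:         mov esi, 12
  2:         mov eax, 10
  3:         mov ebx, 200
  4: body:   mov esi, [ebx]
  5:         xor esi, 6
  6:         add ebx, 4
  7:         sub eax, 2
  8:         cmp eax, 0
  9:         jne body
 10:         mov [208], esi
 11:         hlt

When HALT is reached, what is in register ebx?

mov esi, 12 → esi=12
mov eax, 10 → eax=10
mov ebx, 200 → ebx=200
mov esi, [ebx] → esi=M[200]=29
xor esi, 6 → esi=29^6=27
add ebx, 4 → ebx=200+4=204
sub eax, 2 → eax=10-2=8
cmp eax, 0  (cmp 8,0)
jne body: taken
mov esi, [ebx] → esi=M[204]=26
xor esi, 6 → esi=26^6=28
add ebx, 4 → ebx=204+4=208
sub eax, 2 → eax=8-2=6
cmp eax, 0  (cmp 6,0)
jne body: taken
mov esi, [ebx] → esi=M[208]=0
xor esi, 6 → esi=0^6=6
add ebx, 4 → ebx=208+4=212
sub eax, 2 → eax=6-2=4
cmp eax, 0  (cmp 4,0)
jne body: taken
mov esi, [ebx] → esi=M[212]=6
xor esi, 6 → esi=6^6=0
add ebx, 4 → ebx=212+4=216
sub eax, 2 → eax=4-2=2
cmp eax, 0  (cmp 2,0)
jne body: taken
mov esi, [ebx] → esi=M[216]=4
xor esi, 6 → esi=4^6=2
add ebx, 4 → ebx=216+4=220
sub eax, 2 → eax=2-2=0
cmp eax, 0  (cmp 0,0)
jne body: not taken
mov [208], esi → M[208]=2
halt.

220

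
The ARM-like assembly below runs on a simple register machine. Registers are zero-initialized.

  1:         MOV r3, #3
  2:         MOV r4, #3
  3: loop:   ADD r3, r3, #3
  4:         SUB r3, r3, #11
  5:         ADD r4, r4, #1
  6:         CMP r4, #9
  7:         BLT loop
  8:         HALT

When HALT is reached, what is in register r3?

r3=3
r4=3
r3=3+3=6
r3=6-11=-5
r4=3+1=4
CMP r4, #9  (cmp 4,9)
BLT loop: taken
r3=(-5)+3=-2
r3=(-2)-11=-13
r4=4+1=5
CMP r4, #9  (cmp 5,9)
BLT loop: taken
r3=(-13)+3=-10
r3=(-10)-11=-21
r4=5+1=6
CMP r4, #9  (cmp 6,9)
BLT loop: taken
r3=(-21)+3=-18
r3=(-18)-11=-29
r4=6+1=7
CMP r4, #9  (cmp 7,9)
BLT loop: taken
r3=(-29)+3=-26
r3=(-26)-11=-37
r4=7+1=8
CMP r4, #9  (cmp 8,9)
BLT loop: taken
r3=(-37)+3=-34
r3=(-34)-11=-45
r4=8+1=9
CMP r4, #9  (cmp 9,9)
BLT loop: not taken
halt.

-45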